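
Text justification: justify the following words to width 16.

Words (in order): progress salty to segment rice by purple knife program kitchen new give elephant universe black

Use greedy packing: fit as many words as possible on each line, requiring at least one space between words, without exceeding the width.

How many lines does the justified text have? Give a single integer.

Answer: 7

Derivation:
Line 1: ['progress', 'salty'] (min_width=14, slack=2)
Line 2: ['to', 'segment', 'rice'] (min_width=15, slack=1)
Line 3: ['by', 'purple', 'knife'] (min_width=15, slack=1)
Line 4: ['program', 'kitchen'] (min_width=15, slack=1)
Line 5: ['new', 'give'] (min_width=8, slack=8)
Line 6: ['elephant'] (min_width=8, slack=8)
Line 7: ['universe', 'black'] (min_width=14, slack=2)
Total lines: 7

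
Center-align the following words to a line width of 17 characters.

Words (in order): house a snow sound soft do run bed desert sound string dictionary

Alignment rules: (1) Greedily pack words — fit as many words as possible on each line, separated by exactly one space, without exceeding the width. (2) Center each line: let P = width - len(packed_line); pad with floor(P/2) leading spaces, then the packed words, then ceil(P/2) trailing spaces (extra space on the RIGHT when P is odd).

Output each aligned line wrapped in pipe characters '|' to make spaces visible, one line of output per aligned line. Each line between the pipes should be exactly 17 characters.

Answer: |  house a snow   |
|sound soft do run|
|bed desert sound |
|string dictionary|

Derivation:
Line 1: ['house', 'a', 'snow'] (min_width=12, slack=5)
Line 2: ['sound', 'soft', 'do', 'run'] (min_width=17, slack=0)
Line 3: ['bed', 'desert', 'sound'] (min_width=16, slack=1)
Line 4: ['string', 'dictionary'] (min_width=17, slack=0)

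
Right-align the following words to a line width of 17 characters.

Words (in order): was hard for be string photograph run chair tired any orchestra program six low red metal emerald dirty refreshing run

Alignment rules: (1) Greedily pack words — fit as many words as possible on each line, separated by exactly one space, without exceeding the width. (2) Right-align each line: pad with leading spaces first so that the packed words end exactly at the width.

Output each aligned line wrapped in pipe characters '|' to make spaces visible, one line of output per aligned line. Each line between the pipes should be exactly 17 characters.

Answer: |  was hard for be|
|string photograph|
|  run chair tired|
|    any orchestra|
|  program six low|
|red metal emerald|
| dirty refreshing|
|              run|

Derivation:
Line 1: ['was', 'hard', 'for', 'be'] (min_width=15, slack=2)
Line 2: ['string', 'photograph'] (min_width=17, slack=0)
Line 3: ['run', 'chair', 'tired'] (min_width=15, slack=2)
Line 4: ['any', 'orchestra'] (min_width=13, slack=4)
Line 5: ['program', 'six', 'low'] (min_width=15, slack=2)
Line 6: ['red', 'metal', 'emerald'] (min_width=17, slack=0)
Line 7: ['dirty', 'refreshing'] (min_width=16, slack=1)
Line 8: ['run'] (min_width=3, slack=14)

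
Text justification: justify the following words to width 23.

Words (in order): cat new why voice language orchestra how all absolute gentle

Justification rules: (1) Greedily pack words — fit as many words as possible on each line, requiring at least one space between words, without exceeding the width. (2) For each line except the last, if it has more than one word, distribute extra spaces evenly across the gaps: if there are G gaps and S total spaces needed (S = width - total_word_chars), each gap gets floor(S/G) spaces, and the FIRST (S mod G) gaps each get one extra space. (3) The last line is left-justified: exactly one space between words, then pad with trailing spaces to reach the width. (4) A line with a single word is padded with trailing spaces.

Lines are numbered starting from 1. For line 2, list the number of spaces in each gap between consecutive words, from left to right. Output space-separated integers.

Line 1: ['cat', 'new', 'why', 'voice'] (min_width=17, slack=6)
Line 2: ['language', 'orchestra', 'how'] (min_width=22, slack=1)
Line 3: ['all', 'absolute', 'gentle'] (min_width=19, slack=4)

Answer: 2 1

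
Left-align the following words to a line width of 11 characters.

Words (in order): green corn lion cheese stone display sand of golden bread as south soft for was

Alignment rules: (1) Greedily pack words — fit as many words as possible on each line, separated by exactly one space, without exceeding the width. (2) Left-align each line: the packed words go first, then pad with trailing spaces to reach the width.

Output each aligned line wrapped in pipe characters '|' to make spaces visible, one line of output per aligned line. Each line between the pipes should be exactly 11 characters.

Answer: |green corn |
|lion cheese|
|stone      |
|display    |
|sand of    |
|golden     |
|bread as   |
|south soft |
|for was    |

Derivation:
Line 1: ['green', 'corn'] (min_width=10, slack=1)
Line 2: ['lion', 'cheese'] (min_width=11, slack=0)
Line 3: ['stone'] (min_width=5, slack=6)
Line 4: ['display'] (min_width=7, slack=4)
Line 5: ['sand', 'of'] (min_width=7, slack=4)
Line 6: ['golden'] (min_width=6, slack=5)
Line 7: ['bread', 'as'] (min_width=8, slack=3)
Line 8: ['south', 'soft'] (min_width=10, slack=1)
Line 9: ['for', 'was'] (min_width=7, slack=4)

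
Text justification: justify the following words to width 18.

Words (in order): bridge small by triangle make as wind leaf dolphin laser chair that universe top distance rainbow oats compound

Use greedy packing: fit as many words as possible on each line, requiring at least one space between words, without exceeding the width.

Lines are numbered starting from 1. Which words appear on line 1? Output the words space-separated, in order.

Answer: bridge small by

Derivation:
Line 1: ['bridge', 'small', 'by'] (min_width=15, slack=3)
Line 2: ['triangle', 'make', 'as'] (min_width=16, slack=2)
Line 3: ['wind', 'leaf', 'dolphin'] (min_width=17, slack=1)
Line 4: ['laser', 'chair', 'that'] (min_width=16, slack=2)
Line 5: ['universe', 'top'] (min_width=12, slack=6)
Line 6: ['distance', 'rainbow'] (min_width=16, slack=2)
Line 7: ['oats', 'compound'] (min_width=13, slack=5)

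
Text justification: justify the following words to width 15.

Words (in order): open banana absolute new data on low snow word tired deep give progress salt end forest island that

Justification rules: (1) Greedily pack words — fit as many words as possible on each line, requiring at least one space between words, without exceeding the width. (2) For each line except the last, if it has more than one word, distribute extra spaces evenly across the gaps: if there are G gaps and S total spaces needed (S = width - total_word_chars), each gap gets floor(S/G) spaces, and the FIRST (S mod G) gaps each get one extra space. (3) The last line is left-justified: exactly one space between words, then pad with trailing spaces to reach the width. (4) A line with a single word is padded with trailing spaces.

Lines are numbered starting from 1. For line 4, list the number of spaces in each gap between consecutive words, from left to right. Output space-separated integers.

Line 1: ['open', 'banana'] (min_width=11, slack=4)
Line 2: ['absolute', 'new'] (min_width=12, slack=3)
Line 3: ['data', 'on', 'low'] (min_width=11, slack=4)
Line 4: ['snow', 'word', 'tired'] (min_width=15, slack=0)
Line 5: ['deep', 'give'] (min_width=9, slack=6)
Line 6: ['progress', 'salt'] (min_width=13, slack=2)
Line 7: ['end', 'forest'] (min_width=10, slack=5)
Line 8: ['island', 'that'] (min_width=11, slack=4)

Answer: 1 1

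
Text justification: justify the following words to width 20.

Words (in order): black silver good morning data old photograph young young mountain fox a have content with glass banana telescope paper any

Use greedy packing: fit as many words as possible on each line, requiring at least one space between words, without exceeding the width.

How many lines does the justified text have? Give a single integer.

Line 1: ['black', 'silver', 'good'] (min_width=17, slack=3)
Line 2: ['morning', 'data', 'old'] (min_width=16, slack=4)
Line 3: ['photograph', 'young'] (min_width=16, slack=4)
Line 4: ['young', 'mountain', 'fox', 'a'] (min_width=20, slack=0)
Line 5: ['have', 'content', 'with'] (min_width=17, slack=3)
Line 6: ['glass', 'banana'] (min_width=12, slack=8)
Line 7: ['telescope', 'paper', 'any'] (min_width=19, slack=1)
Total lines: 7

Answer: 7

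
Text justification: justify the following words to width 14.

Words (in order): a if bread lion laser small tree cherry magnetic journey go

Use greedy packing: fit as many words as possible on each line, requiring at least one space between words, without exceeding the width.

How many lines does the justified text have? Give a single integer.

Line 1: ['a', 'if', 'bread'] (min_width=10, slack=4)
Line 2: ['lion', 'laser'] (min_width=10, slack=4)
Line 3: ['small', 'tree'] (min_width=10, slack=4)
Line 4: ['cherry'] (min_width=6, slack=8)
Line 5: ['magnetic'] (min_width=8, slack=6)
Line 6: ['journey', 'go'] (min_width=10, slack=4)
Total lines: 6

Answer: 6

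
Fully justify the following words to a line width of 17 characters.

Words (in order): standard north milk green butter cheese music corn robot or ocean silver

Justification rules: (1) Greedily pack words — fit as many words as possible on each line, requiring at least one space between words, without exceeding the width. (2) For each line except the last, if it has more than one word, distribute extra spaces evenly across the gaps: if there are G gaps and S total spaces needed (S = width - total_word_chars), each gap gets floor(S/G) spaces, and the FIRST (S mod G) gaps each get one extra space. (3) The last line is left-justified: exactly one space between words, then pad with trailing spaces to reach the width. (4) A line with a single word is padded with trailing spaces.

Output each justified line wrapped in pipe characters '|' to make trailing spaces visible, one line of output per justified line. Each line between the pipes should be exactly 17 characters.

Line 1: ['standard', 'north'] (min_width=14, slack=3)
Line 2: ['milk', 'green', 'butter'] (min_width=17, slack=0)
Line 3: ['cheese', 'music', 'corn'] (min_width=17, slack=0)
Line 4: ['robot', 'or', 'ocean'] (min_width=14, slack=3)
Line 5: ['silver'] (min_width=6, slack=11)

Answer: |standard    north|
|milk green butter|
|cheese music corn|
|robot   or  ocean|
|silver           |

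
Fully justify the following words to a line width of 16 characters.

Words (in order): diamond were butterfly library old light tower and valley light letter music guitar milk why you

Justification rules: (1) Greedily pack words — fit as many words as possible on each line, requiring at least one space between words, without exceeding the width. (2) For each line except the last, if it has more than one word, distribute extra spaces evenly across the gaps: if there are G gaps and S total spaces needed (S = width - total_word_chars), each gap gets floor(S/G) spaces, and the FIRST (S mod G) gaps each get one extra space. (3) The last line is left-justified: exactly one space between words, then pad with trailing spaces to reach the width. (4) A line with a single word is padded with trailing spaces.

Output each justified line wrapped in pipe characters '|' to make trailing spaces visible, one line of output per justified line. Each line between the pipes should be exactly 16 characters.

Line 1: ['diamond', 'were'] (min_width=12, slack=4)
Line 2: ['butterfly'] (min_width=9, slack=7)
Line 3: ['library', 'old'] (min_width=11, slack=5)
Line 4: ['light', 'tower', 'and'] (min_width=15, slack=1)
Line 5: ['valley', 'light'] (min_width=12, slack=4)
Line 6: ['letter', 'music'] (min_width=12, slack=4)
Line 7: ['guitar', 'milk', 'why'] (min_width=15, slack=1)
Line 8: ['you'] (min_width=3, slack=13)

Answer: |diamond     were|
|butterfly       |
|library      old|
|light  tower and|
|valley     light|
|letter     music|
|guitar  milk why|
|you             |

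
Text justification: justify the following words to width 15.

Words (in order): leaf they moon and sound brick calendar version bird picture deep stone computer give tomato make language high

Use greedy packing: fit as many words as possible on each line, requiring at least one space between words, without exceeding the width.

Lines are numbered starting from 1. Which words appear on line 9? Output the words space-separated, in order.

Line 1: ['leaf', 'they', 'moon'] (min_width=14, slack=1)
Line 2: ['and', 'sound', 'brick'] (min_width=15, slack=0)
Line 3: ['calendar'] (min_width=8, slack=7)
Line 4: ['version', 'bird'] (min_width=12, slack=3)
Line 5: ['picture', 'deep'] (min_width=12, slack=3)
Line 6: ['stone', 'computer'] (min_width=14, slack=1)
Line 7: ['give', 'tomato'] (min_width=11, slack=4)
Line 8: ['make', 'language'] (min_width=13, slack=2)
Line 9: ['high'] (min_width=4, slack=11)

Answer: high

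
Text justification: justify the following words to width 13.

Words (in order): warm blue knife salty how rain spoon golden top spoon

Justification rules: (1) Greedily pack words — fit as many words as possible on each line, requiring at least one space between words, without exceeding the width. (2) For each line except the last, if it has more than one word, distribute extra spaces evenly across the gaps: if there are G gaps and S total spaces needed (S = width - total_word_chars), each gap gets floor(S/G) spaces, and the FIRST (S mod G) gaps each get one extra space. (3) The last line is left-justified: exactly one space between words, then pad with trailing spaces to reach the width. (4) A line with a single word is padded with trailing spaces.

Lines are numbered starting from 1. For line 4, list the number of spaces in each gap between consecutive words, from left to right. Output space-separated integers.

Answer: 2

Derivation:
Line 1: ['warm', 'blue'] (min_width=9, slack=4)
Line 2: ['knife', 'salty'] (min_width=11, slack=2)
Line 3: ['how', 'rain'] (min_width=8, slack=5)
Line 4: ['spoon', 'golden'] (min_width=12, slack=1)
Line 5: ['top', 'spoon'] (min_width=9, slack=4)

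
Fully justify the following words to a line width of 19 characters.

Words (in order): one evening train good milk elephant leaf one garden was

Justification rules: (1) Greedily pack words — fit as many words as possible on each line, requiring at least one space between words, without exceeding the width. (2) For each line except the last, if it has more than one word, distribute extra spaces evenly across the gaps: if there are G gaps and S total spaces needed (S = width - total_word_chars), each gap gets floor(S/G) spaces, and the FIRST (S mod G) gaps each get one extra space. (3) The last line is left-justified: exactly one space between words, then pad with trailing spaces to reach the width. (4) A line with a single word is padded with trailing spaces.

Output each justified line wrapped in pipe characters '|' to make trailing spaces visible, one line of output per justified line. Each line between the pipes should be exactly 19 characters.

Answer: |one  evening  train|
|good  milk elephant|
|leaf one garden was|

Derivation:
Line 1: ['one', 'evening', 'train'] (min_width=17, slack=2)
Line 2: ['good', 'milk', 'elephant'] (min_width=18, slack=1)
Line 3: ['leaf', 'one', 'garden', 'was'] (min_width=19, slack=0)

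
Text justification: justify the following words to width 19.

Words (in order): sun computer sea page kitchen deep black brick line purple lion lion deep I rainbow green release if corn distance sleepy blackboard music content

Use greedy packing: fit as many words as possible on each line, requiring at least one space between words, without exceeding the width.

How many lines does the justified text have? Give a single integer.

Line 1: ['sun', 'computer', 'sea'] (min_width=16, slack=3)
Line 2: ['page', 'kitchen', 'deep'] (min_width=17, slack=2)
Line 3: ['black', 'brick', 'line'] (min_width=16, slack=3)
Line 4: ['purple', 'lion', 'lion'] (min_width=16, slack=3)
Line 5: ['deep', 'I', 'rainbow'] (min_width=14, slack=5)
Line 6: ['green', 'release', 'if'] (min_width=16, slack=3)
Line 7: ['corn', 'distance'] (min_width=13, slack=6)
Line 8: ['sleepy', 'blackboard'] (min_width=17, slack=2)
Line 9: ['music', 'content'] (min_width=13, slack=6)
Total lines: 9

Answer: 9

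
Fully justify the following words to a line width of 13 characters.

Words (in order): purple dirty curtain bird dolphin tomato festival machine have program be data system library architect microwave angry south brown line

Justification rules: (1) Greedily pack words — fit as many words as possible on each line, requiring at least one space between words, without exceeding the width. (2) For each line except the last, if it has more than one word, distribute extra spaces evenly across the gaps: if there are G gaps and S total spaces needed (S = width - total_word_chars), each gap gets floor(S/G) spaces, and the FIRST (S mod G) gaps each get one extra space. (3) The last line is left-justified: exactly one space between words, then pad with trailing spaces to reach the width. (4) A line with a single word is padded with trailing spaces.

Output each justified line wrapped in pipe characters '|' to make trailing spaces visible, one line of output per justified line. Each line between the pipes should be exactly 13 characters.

Answer: |purple  dirty|
|curtain  bird|
|dolphin      |
|tomato       |
|festival     |
|machine  have|
|program    be|
|data   system|
|library      |
|architect    |
|microwave    |
|angry   south|
|brown line   |

Derivation:
Line 1: ['purple', 'dirty'] (min_width=12, slack=1)
Line 2: ['curtain', 'bird'] (min_width=12, slack=1)
Line 3: ['dolphin'] (min_width=7, slack=6)
Line 4: ['tomato'] (min_width=6, slack=7)
Line 5: ['festival'] (min_width=8, slack=5)
Line 6: ['machine', 'have'] (min_width=12, slack=1)
Line 7: ['program', 'be'] (min_width=10, slack=3)
Line 8: ['data', 'system'] (min_width=11, slack=2)
Line 9: ['library'] (min_width=7, slack=6)
Line 10: ['architect'] (min_width=9, slack=4)
Line 11: ['microwave'] (min_width=9, slack=4)
Line 12: ['angry', 'south'] (min_width=11, slack=2)
Line 13: ['brown', 'line'] (min_width=10, slack=3)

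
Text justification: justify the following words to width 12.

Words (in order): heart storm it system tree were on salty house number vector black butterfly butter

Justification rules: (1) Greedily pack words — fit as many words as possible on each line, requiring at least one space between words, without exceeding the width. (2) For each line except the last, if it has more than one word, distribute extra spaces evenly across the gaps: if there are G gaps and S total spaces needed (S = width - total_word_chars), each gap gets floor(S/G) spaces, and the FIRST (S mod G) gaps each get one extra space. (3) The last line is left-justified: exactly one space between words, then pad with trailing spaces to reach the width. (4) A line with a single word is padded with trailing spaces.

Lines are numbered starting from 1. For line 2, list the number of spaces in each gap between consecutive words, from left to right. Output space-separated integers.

Answer: 4

Derivation:
Line 1: ['heart', 'storm'] (min_width=11, slack=1)
Line 2: ['it', 'system'] (min_width=9, slack=3)
Line 3: ['tree', 'were', 'on'] (min_width=12, slack=0)
Line 4: ['salty', 'house'] (min_width=11, slack=1)
Line 5: ['number'] (min_width=6, slack=6)
Line 6: ['vector', 'black'] (min_width=12, slack=0)
Line 7: ['butterfly'] (min_width=9, slack=3)
Line 8: ['butter'] (min_width=6, slack=6)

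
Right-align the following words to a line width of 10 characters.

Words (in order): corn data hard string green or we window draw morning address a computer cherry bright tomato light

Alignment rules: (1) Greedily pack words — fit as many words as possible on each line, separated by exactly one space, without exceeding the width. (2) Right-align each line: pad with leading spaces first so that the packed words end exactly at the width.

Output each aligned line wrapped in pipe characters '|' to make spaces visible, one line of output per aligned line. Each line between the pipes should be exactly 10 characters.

Answer: | corn data|
|      hard|
|    string|
|  green or|
| we window|
|      draw|
|   morning|
| address a|
|  computer|
|    cherry|
|    bright|
|    tomato|
|     light|

Derivation:
Line 1: ['corn', 'data'] (min_width=9, slack=1)
Line 2: ['hard'] (min_width=4, slack=6)
Line 3: ['string'] (min_width=6, slack=4)
Line 4: ['green', 'or'] (min_width=8, slack=2)
Line 5: ['we', 'window'] (min_width=9, slack=1)
Line 6: ['draw'] (min_width=4, slack=6)
Line 7: ['morning'] (min_width=7, slack=3)
Line 8: ['address', 'a'] (min_width=9, slack=1)
Line 9: ['computer'] (min_width=8, slack=2)
Line 10: ['cherry'] (min_width=6, slack=4)
Line 11: ['bright'] (min_width=6, slack=4)
Line 12: ['tomato'] (min_width=6, slack=4)
Line 13: ['light'] (min_width=5, slack=5)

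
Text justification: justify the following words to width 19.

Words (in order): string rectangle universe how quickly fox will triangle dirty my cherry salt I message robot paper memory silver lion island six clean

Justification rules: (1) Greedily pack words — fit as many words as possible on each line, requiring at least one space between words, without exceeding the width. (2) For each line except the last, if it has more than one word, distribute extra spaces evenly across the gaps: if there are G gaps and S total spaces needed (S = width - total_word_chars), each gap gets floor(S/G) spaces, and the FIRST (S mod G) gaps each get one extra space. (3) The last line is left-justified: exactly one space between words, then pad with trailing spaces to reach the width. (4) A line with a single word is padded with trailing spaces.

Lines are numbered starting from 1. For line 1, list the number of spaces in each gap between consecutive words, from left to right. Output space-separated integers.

Line 1: ['string', 'rectangle'] (min_width=16, slack=3)
Line 2: ['universe', 'how'] (min_width=12, slack=7)
Line 3: ['quickly', 'fox', 'will'] (min_width=16, slack=3)
Line 4: ['triangle', 'dirty', 'my'] (min_width=17, slack=2)
Line 5: ['cherry', 'salt', 'I'] (min_width=13, slack=6)
Line 6: ['message', 'robot', 'paper'] (min_width=19, slack=0)
Line 7: ['memory', 'silver', 'lion'] (min_width=18, slack=1)
Line 8: ['island', 'six', 'clean'] (min_width=16, slack=3)

Answer: 4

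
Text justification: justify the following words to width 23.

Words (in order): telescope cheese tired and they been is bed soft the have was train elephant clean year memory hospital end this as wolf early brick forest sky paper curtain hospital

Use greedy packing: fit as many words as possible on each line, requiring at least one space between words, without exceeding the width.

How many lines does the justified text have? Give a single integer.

Line 1: ['telescope', 'cheese', 'tired'] (min_width=22, slack=1)
Line 2: ['and', 'they', 'been', 'is', 'bed'] (min_width=20, slack=3)
Line 3: ['soft', 'the', 'have', 'was', 'train'] (min_width=23, slack=0)
Line 4: ['elephant', 'clean', 'year'] (min_width=19, slack=4)
Line 5: ['memory', 'hospital', 'end'] (min_width=19, slack=4)
Line 6: ['this', 'as', 'wolf', 'early'] (min_width=18, slack=5)
Line 7: ['brick', 'forest', 'sky', 'paper'] (min_width=22, slack=1)
Line 8: ['curtain', 'hospital'] (min_width=16, slack=7)
Total lines: 8

Answer: 8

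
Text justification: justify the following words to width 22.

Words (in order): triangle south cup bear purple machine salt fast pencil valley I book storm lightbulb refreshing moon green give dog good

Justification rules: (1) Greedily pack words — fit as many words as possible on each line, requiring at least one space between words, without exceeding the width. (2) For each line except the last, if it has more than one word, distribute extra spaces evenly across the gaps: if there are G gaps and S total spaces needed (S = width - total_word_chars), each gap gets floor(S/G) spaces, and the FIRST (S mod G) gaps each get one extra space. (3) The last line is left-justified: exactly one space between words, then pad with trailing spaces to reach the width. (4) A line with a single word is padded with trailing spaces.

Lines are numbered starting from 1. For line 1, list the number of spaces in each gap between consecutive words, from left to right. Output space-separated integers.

Line 1: ['triangle', 'south', 'cup'] (min_width=18, slack=4)
Line 2: ['bear', 'purple', 'machine'] (min_width=19, slack=3)
Line 3: ['salt', 'fast', 'pencil'] (min_width=16, slack=6)
Line 4: ['valley', 'I', 'book', 'storm'] (min_width=19, slack=3)
Line 5: ['lightbulb', 'refreshing'] (min_width=20, slack=2)
Line 6: ['moon', 'green', 'give', 'dog'] (min_width=19, slack=3)
Line 7: ['good'] (min_width=4, slack=18)

Answer: 3 3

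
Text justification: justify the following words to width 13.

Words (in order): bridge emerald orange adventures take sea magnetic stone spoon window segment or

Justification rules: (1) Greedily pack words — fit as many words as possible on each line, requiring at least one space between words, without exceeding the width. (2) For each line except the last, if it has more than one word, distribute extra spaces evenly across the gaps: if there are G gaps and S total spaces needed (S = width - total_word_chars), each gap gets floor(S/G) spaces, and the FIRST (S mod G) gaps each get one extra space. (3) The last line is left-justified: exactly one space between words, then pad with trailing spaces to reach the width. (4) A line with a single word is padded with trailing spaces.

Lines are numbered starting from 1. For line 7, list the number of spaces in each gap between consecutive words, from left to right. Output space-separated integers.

Answer: 3

Derivation:
Line 1: ['bridge'] (min_width=6, slack=7)
Line 2: ['emerald'] (min_width=7, slack=6)
Line 3: ['orange'] (min_width=6, slack=7)
Line 4: ['adventures'] (min_width=10, slack=3)
Line 5: ['take', 'sea'] (min_width=8, slack=5)
Line 6: ['magnetic'] (min_width=8, slack=5)
Line 7: ['stone', 'spoon'] (min_width=11, slack=2)
Line 8: ['window'] (min_width=6, slack=7)
Line 9: ['segment', 'or'] (min_width=10, slack=3)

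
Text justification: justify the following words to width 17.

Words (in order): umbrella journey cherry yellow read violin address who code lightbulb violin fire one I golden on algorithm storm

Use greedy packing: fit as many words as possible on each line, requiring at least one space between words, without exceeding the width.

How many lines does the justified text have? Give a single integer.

Line 1: ['umbrella', 'journey'] (min_width=16, slack=1)
Line 2: ['cherry', 'yellow'] (min_width=13, slack=4)
Line 3: ['read', 'violin'] (min_width=11, slack=6)
Line 4: ['address', 'who', 'code'] (min_width=16, slack=1)
Line 5: ['lightbulb', 'violin'] (min_width=16, slack=1)
Line 6: ['fire', 'one', 'I', 'golden'] (min_width=17, slack=0)
Line 7: ['on', 'algorithm'] (min_width=12, slack=5)
Line 8: ['storm'] (min_width=5, slack=12)
Total lines: 8

Answer: 8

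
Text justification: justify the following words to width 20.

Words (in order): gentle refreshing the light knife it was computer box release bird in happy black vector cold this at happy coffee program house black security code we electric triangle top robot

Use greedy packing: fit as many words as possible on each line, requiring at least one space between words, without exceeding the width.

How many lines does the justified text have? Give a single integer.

Line 1: ['gentle', 'refreshing'] (min_width=17, slack=3)
Line 2: ['the', 'light', 'knife', 'it'] (min_width=18, slack=2)
Line 3: ['was', 'computer', 'box'] (min_width=16, slack=4)
Line 4: ['release', 'bird', 'in'] (min_width=15, slack=5)
Line 5: ['happy', 'black', 'vector'] (min_width=18, slack=2)
Line 6: ['cold', 'this', 'at', 'happy'] (min_width=18, slack=2)
Line 7: ['coffee', 'program', 'house'] (min_width=20, slack=0)
Line 8: ['black', 'security', 'code'] (min_width=19, slack=1)
Line 9: ['we', 'electric', 'triangle'] (min_width=20, slack=0)
Line 10: ['top', 'robot'] (min_width=9, slack=11)
Total lines: 10

Answer: 10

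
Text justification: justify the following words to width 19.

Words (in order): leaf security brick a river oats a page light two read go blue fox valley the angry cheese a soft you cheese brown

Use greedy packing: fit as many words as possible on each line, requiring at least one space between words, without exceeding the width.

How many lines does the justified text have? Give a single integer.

Answer: 6

Derivation:
Line 1: ['leaf', 'security', 'brick'] (min_width=19, slack=0)
Line 2: ['a', 'river', 'oats', 'a', 'page'] (min_width=19, slack=0)
Line 3: ['light', 'two', 'read', 'go'] (min_width=17, slack=2)
Line 4: ['blue', 'fox', 'valley', 'the'] (min_width=19, slack=0)
Line 5: ['angry', 'cheese', 'a', 'soft'] (min_width=19, slack=0)
Line 6: ['you', 'cheese', 'brown'] (min_width=16, slack=3)
Total lines: 6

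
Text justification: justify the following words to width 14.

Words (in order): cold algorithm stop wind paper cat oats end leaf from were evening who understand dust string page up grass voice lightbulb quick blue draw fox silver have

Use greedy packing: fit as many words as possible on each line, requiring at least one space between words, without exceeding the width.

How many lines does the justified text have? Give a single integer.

Answer: 13

Derivation:
Line 1: ['cold', 'algorithm'] (min_width=14, slack=0)
Line 2: ['stop', 'wind'] (min_width=9, slack=5)
Line 3: ['paper', 'cat', 'oats'] (min_width=14, slack=0)
Line 4: ['end', 'leaf', 'from'] (min_width=13, slack=1)
Line 5: ['were', 'evening'] (min_width=12, slack=2)
Line 6: ['who', 'understand'] (min_width=14, slack=0)
Line 7: ['dust', 'string'] (min_width=11, slack=3)
Line 8: ['page', 'up', 'grass'] (min_width=13, slack=1)
Line 9: ['voice'] (min_width=5, slack=9)
Line 10: ['lightbulb'] (min_width=9, slack=5)
Line 11: ['quick', 'blue'] (min_width=10, slack=4)
Line 12: ['draw', 'fox'] (min_width=8, slack=6)
Line 13: ['silver', 'have'] (min_width=11, slack=3)
Total lines: 13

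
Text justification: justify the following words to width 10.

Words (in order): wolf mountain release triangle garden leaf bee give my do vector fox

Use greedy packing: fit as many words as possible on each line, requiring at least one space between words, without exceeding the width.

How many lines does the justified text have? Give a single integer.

Answer: 8

Derivation:
Line 1: ['wolf'] (min_width=4, slack=6)
Line 2: ['mountain'] (min_width=8, slack=2)
Line 3: ['release'] (min_width=7, slack=3)
Line 4: ['triangle'] (min_width=8, slack=2)
Line 5: ['garden'] (min_width=6, slack=4)
Line 6: ['leaf', 'bee'] (min_width=8, slack=2)
Line 7: ['give', 'my', 'do'] (min_width=10, slack=0)
Line 8: ['vector', 'fox'] (min_width=10, slack=0)
Total lines: 8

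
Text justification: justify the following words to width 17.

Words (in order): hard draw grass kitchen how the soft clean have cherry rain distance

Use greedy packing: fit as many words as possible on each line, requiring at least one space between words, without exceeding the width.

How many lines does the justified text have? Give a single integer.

Answer: 5

Derivation:
Line 1: ['hard', 'draw', 'grass'] (min_width=15, slack=2)
Line 2: ['kitchen', 'how', 'the'] (min_width=15, slack=2)
Line 3: ['soft', 'clean', 'have'] (min_width=15, slack=2)
Line 4: ['cherry', 'rain'] (min_width=11, slack=6)
Line 5: ['distance'] (min_width=8, slack=9)
Total lines: 5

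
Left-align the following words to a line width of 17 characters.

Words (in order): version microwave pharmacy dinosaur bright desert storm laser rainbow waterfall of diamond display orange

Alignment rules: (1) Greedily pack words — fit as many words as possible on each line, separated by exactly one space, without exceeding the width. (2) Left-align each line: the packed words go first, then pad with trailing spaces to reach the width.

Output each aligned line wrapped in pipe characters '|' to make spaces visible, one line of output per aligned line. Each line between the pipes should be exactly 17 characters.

Answer: |version microwave|
|pharmacy dinosaur|
|bright desert    |
|storm laser      |
|rainbow waterfall|
|of diamond       |
|display orange   |

Derivation:
Line 1: ['version', 'microwave'] (min_width=17, slack=0)
Line 2: ['pharmacy', 'dinosaur'] (min_width=17, slack=0)
Line 3: ['bright', 'desert'] (min_width=13, slack=4)
Line 4: ['storm', 'laser'] (min_width=11, slack=6)
Line 5: ['rainbow', 'waterfall'] (min_width=17, slack=0)
Line 6: ['of', 'diamond'] (min_width=10, slack=7)
Line 7: ['display', 'orange'] (min_width=14, slack=3)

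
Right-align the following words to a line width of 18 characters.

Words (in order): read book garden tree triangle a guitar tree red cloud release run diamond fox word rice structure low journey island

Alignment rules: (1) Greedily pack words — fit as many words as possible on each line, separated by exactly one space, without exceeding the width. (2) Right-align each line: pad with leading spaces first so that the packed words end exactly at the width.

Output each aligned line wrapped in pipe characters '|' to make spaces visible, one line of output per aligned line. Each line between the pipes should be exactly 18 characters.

Answer: |  read book garden|
|   tree triangle a|
|   guitar tree red|
| cloud release run|
|  diamond fox word|
|rice structure low|
|    journey island|

Derivation:
Line 1: ['read', 'book', 'garden'] (min_width=16, slack=2)
Line 2: ['tree', 'triangle', 'a'] (min_width=15, slack=3)
Line 3: ['guitar', 'tree', 'red'] (min_width=15, slack=3)
Line 4: ['cloud', 'release', 'run'] (min_width=17, slack=1)
Line 5: ['diamond', 'fox', 'word'] (min_width=16, slack=2)
Line 6: ['rice', 'structure', 'low'] (min_width=18, slack=0)
Line 7: ['journey', 'island'] (min_width=14, slack=4)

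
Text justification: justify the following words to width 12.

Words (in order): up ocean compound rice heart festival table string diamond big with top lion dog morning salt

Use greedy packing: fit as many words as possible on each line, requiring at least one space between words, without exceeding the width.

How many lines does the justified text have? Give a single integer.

Line 1: ['up', 'ocean'] (min_width=8, slack=4)
Line 2: ['compound'] (min_width=8, slack=4)
Line 3: ['rice', 'heart'] (min_width=10, slack=2)
Line 4: ['festival'] (min_width=8, slack=4)
Line 5: ['table', 'string'] (min_width=12, slack=0)
Line 6: ['diamond', 'big'] (min_width=11, slack=1)
Line 7: ['with', 'top'] (min_width=8, slack=4)
Line 8: ['lion', 'dog'] (min_width=8, slack=4)
Line 9: ['morning', 'salt'] (min_width=12, slack=0)
Total lines: 9

Answer: 9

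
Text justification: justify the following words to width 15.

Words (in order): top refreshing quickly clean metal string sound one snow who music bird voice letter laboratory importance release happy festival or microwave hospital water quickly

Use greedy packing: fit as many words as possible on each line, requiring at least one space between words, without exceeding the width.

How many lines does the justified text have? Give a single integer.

Answer: 13

Derivation:
Line 1: ['top', 'refreshing'] (min_width=14, slack=1)
Line 2: ['quickly', 'clean'] (min_width=13, slack=2)
Line 3: ['metal', 'string'] (min_width=12, slack=3)
Line 4: ['sound', 'one', 'snow'] (min_width=14, slack=1)
Line 5: ['who', 'music', 'bird'] (min_width=14, slack=1)
Line 6: ['voice', 'letter'] (min_width=12, slack=3)
Line 7: ['laboratory'] (min_width=10, slack=5)
Line 8: ['importance'] (min_width=10, slack=5)
Line 9: ['release', 'happy'] (min_width=13, slack=2)
Line 10: ['festival', 'or'] (min_width=11, slack=4)
Line 11: ['microwave'] (min_width=9, slack=6)
Line 12: ['hospital', 'water'] (min_width=14, slack=1)
Line 13: ['quickly'] (min_width=7, slack=8)
Total lines: 13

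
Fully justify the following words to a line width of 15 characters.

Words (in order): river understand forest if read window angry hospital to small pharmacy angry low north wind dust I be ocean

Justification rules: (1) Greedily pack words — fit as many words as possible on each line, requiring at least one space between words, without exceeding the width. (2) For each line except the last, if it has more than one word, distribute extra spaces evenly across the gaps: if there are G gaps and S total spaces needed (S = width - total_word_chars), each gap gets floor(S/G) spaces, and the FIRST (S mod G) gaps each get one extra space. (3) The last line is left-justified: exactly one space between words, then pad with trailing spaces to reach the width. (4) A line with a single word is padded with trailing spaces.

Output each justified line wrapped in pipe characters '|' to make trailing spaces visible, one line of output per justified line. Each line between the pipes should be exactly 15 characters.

Line 1: ['river'] (min_width=5, slack=10)
Line 2: ['understand'] (min_width=10, slack=5)
Line 3: ['forest', 'if', 'read'] (min_width=14, slack=1)
Line 4: ['window', 'angry'] (min_width=12, slack=3)
Line 5: ['hospital', 'to'] (min_width=11, slack=4)
Line 6: ['small', 'pharmacy'] (min_width=14, slack=1)
Line 7: ['angry', 'low', 'north'] (min_width=15, slack=0)
Line 8: ['wind', 'dust', 'I', 'be'] (min_width=14, slack=1)
Line 9: ['ocean'] (min_width=5, slack=10)

Answer: |river          |
|understand     |
|forest  if read|
|window    angry|
|hospital     to|
|small  pharmacy|
|angry low north|
|wind  dust I be|
|ocean          |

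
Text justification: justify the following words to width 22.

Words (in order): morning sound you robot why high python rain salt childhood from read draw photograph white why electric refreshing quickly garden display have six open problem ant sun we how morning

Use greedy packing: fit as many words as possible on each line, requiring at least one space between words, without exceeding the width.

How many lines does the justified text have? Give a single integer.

Line 1: ['morning', 'sound', 'you'] (min_width=17, slack=5)
Line 2: ['robot', 'why', 'high', 'python'] (min_width=21, slack=1)
Line 3: ['rain', 'salt', 'childhood'] (min_width=19, slack=3)
Line 4: ['from', 'read', 'draw'] (min_width=14, slack=8)
Line 5: ['photograph', 'white', 'why'] (min_width=20, slack=2)
Line 6: ['electric', 'refreshing'] (min_width=19, slack=3)
Line 7: ['quickly', 'garden', 'display'] (min_width=22, slack=0)
Line 8: ['have', 'six', 'open', 'problem'] (min_width=21, slack=1)
Line 9: ['ant', 'sun', 'we', 'how', 'morning'] (min_width=22, slack=0)
Total lines: 9

Answer: 9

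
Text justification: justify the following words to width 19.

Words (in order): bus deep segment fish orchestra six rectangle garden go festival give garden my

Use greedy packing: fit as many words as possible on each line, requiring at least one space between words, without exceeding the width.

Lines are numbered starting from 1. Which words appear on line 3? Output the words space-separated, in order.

Line 1: ['bus', 'deep', 'segment'] (min_width=16, slack=3)
Line 2: ['fish', 'orchestra', 'six'] (min_width=18, slack=1)
Line 3: ['rectangle', 'garden', 'go'] (min_width=19, slack=0)
Line 4: ['festival', 'give'] (min_width=13, slack=6)
Line 5: ['garden', 'my'] (min_width=9, slack=10)

Answer: rectangle garden go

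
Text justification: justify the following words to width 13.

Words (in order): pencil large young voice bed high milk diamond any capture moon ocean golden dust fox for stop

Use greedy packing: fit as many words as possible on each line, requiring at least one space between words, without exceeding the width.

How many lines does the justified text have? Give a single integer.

Answer: 8

Derivation:
Line 1: ['pencil', 'large'] (min_width=12, slack=1)
Line 2: ['young', 'voice'] (min_width=11, slack=2)
Line 3: ['bed', 'high', 'milk'] (min_width=13, slack=0)
Line 4: ['diamond', 'any'] (min_width=11, slack=2)
Line 5: ['capture', 'moon'] (min_width=12, slack=1)
Line 6: ['ocean', 'golden'] (min_width=12, slack=1)
Line 7: ['dust', 'fox', 'for'] (min_width=12, slack=1)
Line 8: ['stop'] (min_width=4, slack=9)
Total lines: 8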